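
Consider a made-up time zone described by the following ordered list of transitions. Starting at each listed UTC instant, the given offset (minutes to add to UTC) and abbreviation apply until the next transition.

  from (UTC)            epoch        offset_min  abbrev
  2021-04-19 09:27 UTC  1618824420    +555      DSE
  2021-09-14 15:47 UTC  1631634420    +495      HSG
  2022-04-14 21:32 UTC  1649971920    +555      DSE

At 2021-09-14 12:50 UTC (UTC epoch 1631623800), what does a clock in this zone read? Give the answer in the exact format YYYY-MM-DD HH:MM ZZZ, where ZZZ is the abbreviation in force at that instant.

Query: 2021-09-14 12:50 UTC
Rule 1/3 (DSE, +09:15): 2021-04-19 09:27 UTC ≤ query < 2021-09-14 15:47 UTC
12·60 + 50 + 555 = 1325 min
1325 = 0·1440 + 1325; 1325 = 22·60 + 5 → 22:05, same day
→ 2021-09-14 22:05 DSE

2021-09-14 22:05 DSE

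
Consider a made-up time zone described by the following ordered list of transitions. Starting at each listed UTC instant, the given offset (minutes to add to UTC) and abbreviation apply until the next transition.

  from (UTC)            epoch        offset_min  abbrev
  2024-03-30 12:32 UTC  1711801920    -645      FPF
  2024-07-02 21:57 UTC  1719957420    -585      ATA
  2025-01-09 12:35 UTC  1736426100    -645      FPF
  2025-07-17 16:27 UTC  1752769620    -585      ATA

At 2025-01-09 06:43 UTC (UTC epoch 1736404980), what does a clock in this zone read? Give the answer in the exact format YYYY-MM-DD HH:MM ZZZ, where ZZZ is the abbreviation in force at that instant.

2025-01-08 20:58 ATA

Query: 2025-01-09 06:43 UTC
Rule 2/4 (ATA, -09:45): 2024-07-02 21:57 UTC ≤ query < 2025-01-09 12:35 UTC
6·60 + 43 - 585 = -182 min
-182 = -1·1440 + 1258; 1258 = 20·60 + 58 → 20:58, 2025-01-09 - 1 day = 2025-01-08
→ 2025-01-08 20:58 ATA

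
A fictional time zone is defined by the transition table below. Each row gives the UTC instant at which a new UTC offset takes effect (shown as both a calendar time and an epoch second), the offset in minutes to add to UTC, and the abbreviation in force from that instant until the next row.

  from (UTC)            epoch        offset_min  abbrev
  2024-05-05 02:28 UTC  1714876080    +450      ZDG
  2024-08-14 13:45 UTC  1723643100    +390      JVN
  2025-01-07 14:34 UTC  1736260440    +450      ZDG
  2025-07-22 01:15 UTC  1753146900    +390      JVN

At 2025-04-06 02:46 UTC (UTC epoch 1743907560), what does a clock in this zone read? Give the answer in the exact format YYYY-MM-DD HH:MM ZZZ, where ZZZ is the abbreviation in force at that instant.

Query: 2025-04-06 02:46 UTC
Rule 3/4 (ZDG, +07:30): 2025-01-07 14:34 UTC ≤ query < 2025-07-22 01:15 UTC
2·60 + 46 + 450 = 616 min
616 = 0·1440 + 616; 616 = 10·60 + 16 → 10:16, same day
→ 2025-04-06 10:16 ZDG

2025-04-06 10:16 ZDG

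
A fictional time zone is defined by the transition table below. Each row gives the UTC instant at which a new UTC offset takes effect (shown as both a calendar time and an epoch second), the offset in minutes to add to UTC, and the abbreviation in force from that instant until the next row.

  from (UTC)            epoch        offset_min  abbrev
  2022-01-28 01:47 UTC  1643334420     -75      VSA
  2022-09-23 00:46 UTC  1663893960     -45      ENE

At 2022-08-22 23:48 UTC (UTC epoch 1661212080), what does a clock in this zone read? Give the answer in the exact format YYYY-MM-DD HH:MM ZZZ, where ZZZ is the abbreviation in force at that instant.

2022-08-22 22:33 VSA

Query: 2022-08-22 23:48 UTC
Rule 1/2 (VSA, -01:15): 2022-01-28 01:47 UTC ≤ query < 2022-09-23 00:46 UTC
23·60 + 48 - 75 = 1353 min
1353 = 0·1440 + 1353; 1353 = 22·60 + 33 → 22:33, same day
→ 2022-08-22 22:33 VSA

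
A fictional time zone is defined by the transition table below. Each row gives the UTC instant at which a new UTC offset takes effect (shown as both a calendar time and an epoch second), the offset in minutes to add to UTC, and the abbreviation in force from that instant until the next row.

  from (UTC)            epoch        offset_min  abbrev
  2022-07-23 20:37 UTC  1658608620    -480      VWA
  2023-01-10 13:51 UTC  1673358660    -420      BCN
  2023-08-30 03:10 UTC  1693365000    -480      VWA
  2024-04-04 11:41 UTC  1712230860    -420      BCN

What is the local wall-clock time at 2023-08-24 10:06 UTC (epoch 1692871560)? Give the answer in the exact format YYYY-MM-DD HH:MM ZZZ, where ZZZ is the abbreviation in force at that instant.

Query: 2023-08-24 10:06 UTC
Rule 2/4 (BCN, -07:00): 2023-01-10 13:51 UTC ≤ query < 2023-08-30 03:10 UTC
10·60 + 6 - 420 = 186 min
186 = 0·1440 + 186; 186 = 3·60 + 6 → 03:06, same day
→ 2023-08-24 03:06 BCN

2023-08-24 03:06 BCN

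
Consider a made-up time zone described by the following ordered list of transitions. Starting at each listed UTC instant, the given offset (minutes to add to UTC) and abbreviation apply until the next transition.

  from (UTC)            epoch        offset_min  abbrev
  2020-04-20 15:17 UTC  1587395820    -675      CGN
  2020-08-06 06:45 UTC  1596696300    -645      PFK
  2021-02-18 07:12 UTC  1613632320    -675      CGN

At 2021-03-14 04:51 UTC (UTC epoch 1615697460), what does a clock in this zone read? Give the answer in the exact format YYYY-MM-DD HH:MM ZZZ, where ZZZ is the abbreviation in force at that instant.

Query: 2021-03-14 04:51 UTC
Rule 3/3 (CGN, -11:15): 2021-02-18 07:12 UTC ≤ query < +∞
4·60 + 51 - 675 = -384 min
-384 = -1·1440 + 1056; 1056 = 17·60 + 36 → 17:36, 2021-03-14 - 1 day = 2021-03-13
→ 2021-03-13 17:36 CGN

2021-03-13 17:36 CGN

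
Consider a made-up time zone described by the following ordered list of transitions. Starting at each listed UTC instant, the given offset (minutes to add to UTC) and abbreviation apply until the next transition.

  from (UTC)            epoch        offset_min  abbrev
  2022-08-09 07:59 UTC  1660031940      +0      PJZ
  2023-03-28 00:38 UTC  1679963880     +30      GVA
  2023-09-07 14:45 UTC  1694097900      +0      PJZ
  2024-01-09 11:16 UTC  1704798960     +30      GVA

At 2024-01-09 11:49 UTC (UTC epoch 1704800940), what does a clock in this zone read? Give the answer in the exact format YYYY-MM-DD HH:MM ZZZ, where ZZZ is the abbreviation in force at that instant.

Query: 2024-01-09 11:49 UTC
Rule 4/4 (GVA, +00:30): 2024-01-09 11:16 UTC ≤ query < +∞
11·60 + 49 + 30 = 739 min
739 = 0·1440 + 739; 739 = 12·60 + 19 → 12:19, same day
→ 2024-01-09 12:19 GVA

2024-01-09 12:19 GVA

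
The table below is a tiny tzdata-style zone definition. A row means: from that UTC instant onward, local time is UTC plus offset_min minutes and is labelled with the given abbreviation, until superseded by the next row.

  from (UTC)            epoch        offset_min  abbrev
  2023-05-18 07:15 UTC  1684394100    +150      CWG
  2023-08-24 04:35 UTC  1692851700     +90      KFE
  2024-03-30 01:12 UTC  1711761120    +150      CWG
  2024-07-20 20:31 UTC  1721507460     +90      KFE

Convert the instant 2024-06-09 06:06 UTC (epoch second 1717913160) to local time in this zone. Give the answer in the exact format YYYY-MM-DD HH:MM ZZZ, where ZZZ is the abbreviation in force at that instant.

Query: 2024-06-09 06:06 UTC
Rule 3/4 (CWG, +02:30): 2024-03-30 01:12 UTC ≤ query < 2024-07-20 20:31 UTC
6·60 + 6 + 150 = 516 min
516 = 0·1440 + 516; 516 = 8·60 + 36 → 08:36, same day
→ 2024-06-09 08:36 CWG

2024-06-09 08:36 CWG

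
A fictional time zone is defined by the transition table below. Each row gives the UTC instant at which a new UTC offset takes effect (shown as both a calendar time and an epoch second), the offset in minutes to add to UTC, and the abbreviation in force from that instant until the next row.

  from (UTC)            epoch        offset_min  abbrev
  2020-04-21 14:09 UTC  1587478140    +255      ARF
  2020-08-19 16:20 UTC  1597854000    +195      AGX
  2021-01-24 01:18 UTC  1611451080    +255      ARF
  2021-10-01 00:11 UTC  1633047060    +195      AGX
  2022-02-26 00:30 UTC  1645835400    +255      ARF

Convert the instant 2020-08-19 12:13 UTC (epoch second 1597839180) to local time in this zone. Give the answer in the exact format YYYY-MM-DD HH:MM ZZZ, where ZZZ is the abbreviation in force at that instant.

Query: 2020-08-19 12:13 UTC
Rule 1/5 (ARF, +04:15): 2020-04-21 14:09 UTC ≤ query < 2020-08-19 16:20 UTC
12·60 + 13 + 255 = 988 min
988 = 0·1440 + 988; 988 = 16·60 + 28 → 16:28, same day
→ 2020-08-19 16:28 ARF

2020-08-19 16:28 ARF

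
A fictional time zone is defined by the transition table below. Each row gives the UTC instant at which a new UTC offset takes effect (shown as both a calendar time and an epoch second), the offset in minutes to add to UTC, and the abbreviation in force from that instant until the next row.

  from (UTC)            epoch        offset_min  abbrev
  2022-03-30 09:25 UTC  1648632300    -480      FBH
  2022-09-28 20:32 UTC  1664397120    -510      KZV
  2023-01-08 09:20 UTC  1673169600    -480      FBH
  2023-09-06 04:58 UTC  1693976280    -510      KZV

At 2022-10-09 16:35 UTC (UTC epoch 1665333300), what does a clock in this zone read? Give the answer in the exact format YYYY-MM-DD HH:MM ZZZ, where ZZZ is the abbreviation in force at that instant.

2022-10-09 08:05 KZV

Query: 2022-10-09 16:35 UTC
Rule 2/4 (KZV, -08:30): 2022-09-28 20:32 UTC ≤ query < 2023-01-08 09:20 UTC
16·60 + 35 - 510 = 485 min
485 = 0·1440 + 485; 485 = 8·60 + 5 → 08:05, same day
→ 2022-10-09 08:05 KZV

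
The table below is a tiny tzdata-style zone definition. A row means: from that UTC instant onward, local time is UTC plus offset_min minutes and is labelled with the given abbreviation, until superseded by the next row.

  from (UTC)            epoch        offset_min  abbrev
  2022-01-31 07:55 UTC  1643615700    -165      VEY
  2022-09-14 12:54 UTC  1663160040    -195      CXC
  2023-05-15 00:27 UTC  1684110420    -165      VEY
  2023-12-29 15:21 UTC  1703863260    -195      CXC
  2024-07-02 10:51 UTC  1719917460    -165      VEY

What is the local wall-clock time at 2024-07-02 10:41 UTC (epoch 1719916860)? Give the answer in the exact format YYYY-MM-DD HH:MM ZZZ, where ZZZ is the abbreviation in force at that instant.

2024-07-02 07:26 CXC

Query: 2024-07-02 10:41 UTC
Rule 4/5 (CXC, -03:15): 2023-12-29 15:21 UTC ≤ query < 2024-07-02 10:51 UTC
10·60 + 41 - 195 = 446 min
446 = 0·1440 + 446; 446 = 7·60 + 26 → 07:26, same day
→ 2024-07-02 07:26 CXC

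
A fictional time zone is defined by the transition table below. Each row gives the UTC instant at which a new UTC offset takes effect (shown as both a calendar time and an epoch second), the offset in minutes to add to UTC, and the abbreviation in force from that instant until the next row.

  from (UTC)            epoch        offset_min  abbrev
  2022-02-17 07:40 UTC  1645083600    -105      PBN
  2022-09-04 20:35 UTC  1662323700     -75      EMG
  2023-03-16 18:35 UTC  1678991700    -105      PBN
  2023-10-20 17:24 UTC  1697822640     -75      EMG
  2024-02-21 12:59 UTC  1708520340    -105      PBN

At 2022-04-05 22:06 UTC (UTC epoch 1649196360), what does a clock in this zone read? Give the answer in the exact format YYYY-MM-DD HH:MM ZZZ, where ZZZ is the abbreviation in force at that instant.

Query: 2022-04-05 22:06 UTC
Rule 1/5 (PBN, -01:45): 2022-02-17 07:40 UTC ≤ query < 2022-09-04 20:35 UTC
22·60 + 6 - 105 = 1221 min
1221 = 0·1440 + 1221; 1221 = 20·60 + 21 → 20:21, same day
→ 2022-04-05 20:21 PBN

2022-04-05 20:21 PBN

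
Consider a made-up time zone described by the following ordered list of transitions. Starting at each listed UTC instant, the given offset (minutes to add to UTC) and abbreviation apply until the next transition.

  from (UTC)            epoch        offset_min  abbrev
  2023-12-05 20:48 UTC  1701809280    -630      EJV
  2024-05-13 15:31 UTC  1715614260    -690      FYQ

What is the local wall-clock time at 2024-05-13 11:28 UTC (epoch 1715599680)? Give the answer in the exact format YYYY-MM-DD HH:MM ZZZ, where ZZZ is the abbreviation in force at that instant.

Query: 2024-05-13 11:28 UTC
Rule 1/2 (EJV, -10:30): 2023-12-05 20:48 UTC ≤ query < 2024-05-13 15:31 UTC
11·60 + 28 - 630 = 58 min
58 = 0·1440 + 58; 58 = 0·60 + 58 → 00:58, same day
→ 2024-05-13 00:58 EJV

2024-05-13 00:58 EJV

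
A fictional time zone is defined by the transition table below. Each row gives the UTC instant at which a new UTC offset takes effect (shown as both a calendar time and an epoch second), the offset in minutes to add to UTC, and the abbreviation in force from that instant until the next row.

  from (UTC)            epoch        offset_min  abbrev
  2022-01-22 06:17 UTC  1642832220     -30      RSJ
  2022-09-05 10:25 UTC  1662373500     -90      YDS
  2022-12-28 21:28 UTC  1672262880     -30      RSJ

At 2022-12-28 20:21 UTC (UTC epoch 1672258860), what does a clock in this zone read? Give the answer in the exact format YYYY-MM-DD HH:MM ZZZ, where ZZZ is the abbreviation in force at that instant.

2022-12-28 18:51 YDS

Query: 2022-12-28 20:21 UTC
Rule 2/3 (YDS, -01:30): 2022-09-05 10:25 UTC ≤ query < 2022-12-28 21:28 UTC
20·60 + 21 - 90 = 1131 min
1131 = 0·1440 + 1131; 1131 = 18·60 + 51 → 18:51, same day
→ 2022-12-28 18:51 YDS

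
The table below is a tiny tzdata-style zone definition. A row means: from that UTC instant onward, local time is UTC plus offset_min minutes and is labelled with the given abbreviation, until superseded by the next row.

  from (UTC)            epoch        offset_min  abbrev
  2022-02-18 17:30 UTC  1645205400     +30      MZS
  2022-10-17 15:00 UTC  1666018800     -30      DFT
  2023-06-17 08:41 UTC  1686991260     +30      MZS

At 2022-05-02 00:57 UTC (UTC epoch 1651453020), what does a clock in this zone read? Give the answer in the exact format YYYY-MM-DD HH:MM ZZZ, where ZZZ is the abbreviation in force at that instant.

Query: 2022-05-02 00:57 UTC
Rule 1/3 (MZS, +00:30): 2022-02-18 17:30 UTC ≤ query < 2022-10-17 15:00 UTC
0·60 + 57 + 30 = 87 min
87 = 0·1440 + 87; 87 = 1·60 + 27 → 01:27, same day
→ 2022-05-02 01:27 MZS

2022-05-02 01:27 MZS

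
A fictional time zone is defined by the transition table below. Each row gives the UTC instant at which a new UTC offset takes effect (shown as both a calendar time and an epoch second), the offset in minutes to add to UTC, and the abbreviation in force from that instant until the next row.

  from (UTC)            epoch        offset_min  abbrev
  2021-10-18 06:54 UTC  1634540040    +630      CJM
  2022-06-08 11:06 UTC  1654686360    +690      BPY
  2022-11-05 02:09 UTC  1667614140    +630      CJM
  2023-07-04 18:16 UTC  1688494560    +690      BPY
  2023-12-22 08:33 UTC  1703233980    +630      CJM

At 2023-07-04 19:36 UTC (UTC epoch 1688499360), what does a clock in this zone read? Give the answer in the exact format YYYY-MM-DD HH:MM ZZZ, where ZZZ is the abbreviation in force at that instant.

Query: 2023-07-04 19:36 UTC
Rule 4/5 (BPY, +11:30): 2023-07-04 18:16 UTC ≤ query < 2023-12-22 08:33 UTC
19·60 + 36 + 690 = 1866 min
1866 = 1·1440 + 426; 426 = 7·60 + 6 → 07:06, 2023-07-04 + 1 day = 2023-07-05
→ 2023-07-05 07:06 BPY

2023-07-05 07:06 BPY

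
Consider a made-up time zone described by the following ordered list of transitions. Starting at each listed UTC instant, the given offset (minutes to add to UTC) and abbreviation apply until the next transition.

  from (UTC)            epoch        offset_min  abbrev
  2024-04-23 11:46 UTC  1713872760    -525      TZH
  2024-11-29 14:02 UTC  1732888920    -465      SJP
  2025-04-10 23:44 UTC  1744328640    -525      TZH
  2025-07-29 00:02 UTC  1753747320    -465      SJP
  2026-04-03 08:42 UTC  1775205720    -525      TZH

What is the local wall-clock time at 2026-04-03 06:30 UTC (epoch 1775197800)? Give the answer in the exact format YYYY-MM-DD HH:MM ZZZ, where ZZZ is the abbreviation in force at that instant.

Query: 2026-04-03 06:30 UTC
Rule 4/5 (SJP, -07:45): 2025-07-29 00:02 UTC ≤ query < 2026-04-03 08:42 UTC
6·60 + 30 - 465 = -75 min
-75 = -1·1440 + 1365; 1365 = 22·60 + 45 → 22:45, 2026-04-03 - 1 day = 2026-04-02
→ 2026-04-02 22:45 SJP

2026-04-02 22:45 SJP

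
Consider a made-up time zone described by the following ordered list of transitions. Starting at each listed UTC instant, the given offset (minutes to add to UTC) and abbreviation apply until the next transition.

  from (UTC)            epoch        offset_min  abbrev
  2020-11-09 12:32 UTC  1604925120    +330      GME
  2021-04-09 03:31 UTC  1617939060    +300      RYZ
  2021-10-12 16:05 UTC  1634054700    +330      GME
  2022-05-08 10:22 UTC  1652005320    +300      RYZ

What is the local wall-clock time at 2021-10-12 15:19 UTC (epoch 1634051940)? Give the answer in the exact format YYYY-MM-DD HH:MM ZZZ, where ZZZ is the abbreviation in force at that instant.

2021-10-12 20:19 RYZ

Query: 2021-10-12 15:19 UTC
Rule 2/4 (RYZ, +05:00): 2021-04-09 03:31 UTC ≤ query < 2021-10-12 16:05 UTC
15·60 + 19 + 300 = 1219 min
1219 = 0·1440 + 1219; 1219 = 20·60 + 19 → 20:19, same day
→ 2021-10-12 20:19 RYZ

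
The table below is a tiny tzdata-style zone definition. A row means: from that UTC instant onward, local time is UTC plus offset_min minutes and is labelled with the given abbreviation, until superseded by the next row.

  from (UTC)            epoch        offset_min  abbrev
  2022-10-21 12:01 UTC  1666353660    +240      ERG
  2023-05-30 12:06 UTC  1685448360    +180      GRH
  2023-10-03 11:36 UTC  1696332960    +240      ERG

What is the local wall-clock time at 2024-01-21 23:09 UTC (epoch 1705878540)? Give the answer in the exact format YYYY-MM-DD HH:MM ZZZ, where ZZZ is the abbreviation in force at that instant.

Query: 2024-01-21 23:09 UTC
Rule 3/3 (ERG, +04:00): 2023-10-03 11:36 UTC ≤ query < +∞
23·60 + 9 + 240 = 1629 min
1629 = 1·1440 + 189; 189 = 3·60 + 9 → 03:09, 2024-01-21 + 1 day = 2024-01-22
→ 2024-01-22 03:09 ERG

2024-01-22 03:09 ERG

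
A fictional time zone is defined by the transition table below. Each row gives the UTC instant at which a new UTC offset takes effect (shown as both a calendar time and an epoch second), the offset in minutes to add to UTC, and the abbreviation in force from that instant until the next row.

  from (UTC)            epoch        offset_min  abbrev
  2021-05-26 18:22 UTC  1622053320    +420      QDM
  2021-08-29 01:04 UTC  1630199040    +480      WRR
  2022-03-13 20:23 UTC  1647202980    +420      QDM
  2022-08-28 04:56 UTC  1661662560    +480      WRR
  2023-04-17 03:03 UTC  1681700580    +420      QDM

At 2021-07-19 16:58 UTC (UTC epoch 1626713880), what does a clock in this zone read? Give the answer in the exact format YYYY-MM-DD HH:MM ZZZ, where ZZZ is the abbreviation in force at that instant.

Query: 2021-07-19 16:58 UTC
Rule 1/5 (QDM, +07:00): 2021-05-26 18:22 UTC ≤ query < 2021-08-29 01:04 UTC
16·60 + 58 + 420 = 1438 min
1438 = 0·1440 + 1438; 1438 = 23·60 + 58 → 23:58, same day
→ 2021-07-19 23:58 QDM

2021-07-19 23:58 QDM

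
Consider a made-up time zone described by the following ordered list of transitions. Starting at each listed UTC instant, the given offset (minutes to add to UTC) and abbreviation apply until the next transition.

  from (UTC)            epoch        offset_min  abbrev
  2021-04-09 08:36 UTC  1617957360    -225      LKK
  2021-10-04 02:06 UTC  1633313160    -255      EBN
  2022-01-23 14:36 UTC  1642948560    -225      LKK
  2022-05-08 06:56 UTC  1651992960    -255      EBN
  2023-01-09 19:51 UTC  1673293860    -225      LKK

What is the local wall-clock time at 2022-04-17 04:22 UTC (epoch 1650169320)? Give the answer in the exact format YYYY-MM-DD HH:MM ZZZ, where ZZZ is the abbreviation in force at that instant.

2022-04-17 00:37 LKK

Query: 2022-04-17 04:22 UTC
Rule 3/5 (LKK, -03:45): 2022-01-23 14:36 UTC ≤ query < 2022-05-08 06:56 UTC
4·60 + 22 - 225 = 37 min
37 = 0·1440 + 37; 37 = 0·60 + 37 → 00:37, same day
→ 2022-04-17 00:37 LKK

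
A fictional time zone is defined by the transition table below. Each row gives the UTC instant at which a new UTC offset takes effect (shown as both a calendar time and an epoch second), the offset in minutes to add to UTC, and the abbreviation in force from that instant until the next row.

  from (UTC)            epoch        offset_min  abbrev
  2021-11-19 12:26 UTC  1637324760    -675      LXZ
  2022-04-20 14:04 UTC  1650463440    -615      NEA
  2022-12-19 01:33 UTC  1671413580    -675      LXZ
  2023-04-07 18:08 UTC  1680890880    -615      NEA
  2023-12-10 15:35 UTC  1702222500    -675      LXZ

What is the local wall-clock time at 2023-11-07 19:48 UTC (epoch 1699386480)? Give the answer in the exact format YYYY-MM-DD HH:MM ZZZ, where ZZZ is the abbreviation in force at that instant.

2023-11-07 09:33 NEA

Query: 2023-11-07 19:48 UTC
Rule 4/5 (NEA, -10:15): 2023-04-07 18:08 UTC ≤ query < 2023-12-10 15:35 UTC
19·60 + 48 - 615 = 573 min
573 = 0·1440 + 573; 573 = 9·60 + 33 → 09:33, same day
→ 2023-11-07 09:33 NEA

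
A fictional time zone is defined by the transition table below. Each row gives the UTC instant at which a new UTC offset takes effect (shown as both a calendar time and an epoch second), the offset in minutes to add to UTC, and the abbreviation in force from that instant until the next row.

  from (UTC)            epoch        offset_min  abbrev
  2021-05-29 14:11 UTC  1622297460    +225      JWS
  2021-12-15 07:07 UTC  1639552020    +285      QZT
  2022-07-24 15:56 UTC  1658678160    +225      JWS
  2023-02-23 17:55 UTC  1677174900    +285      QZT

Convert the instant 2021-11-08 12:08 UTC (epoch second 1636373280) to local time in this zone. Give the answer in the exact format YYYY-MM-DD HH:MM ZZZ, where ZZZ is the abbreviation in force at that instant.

2021-11-08 15:53 JWS

Query: 2021-11-08 12:08 UTC
Rule 1/4 (JWS, +03:45): 2021-05-29 14:11 UTC ≤ query < 2021-12-15 07:07 UTC
12·60 + 8 + 225 = 953 min
953 = 0·1440 + 953; 953 = 15·60 + 53 → 15:53, same day
→ 2021-11-08 15:53 JWS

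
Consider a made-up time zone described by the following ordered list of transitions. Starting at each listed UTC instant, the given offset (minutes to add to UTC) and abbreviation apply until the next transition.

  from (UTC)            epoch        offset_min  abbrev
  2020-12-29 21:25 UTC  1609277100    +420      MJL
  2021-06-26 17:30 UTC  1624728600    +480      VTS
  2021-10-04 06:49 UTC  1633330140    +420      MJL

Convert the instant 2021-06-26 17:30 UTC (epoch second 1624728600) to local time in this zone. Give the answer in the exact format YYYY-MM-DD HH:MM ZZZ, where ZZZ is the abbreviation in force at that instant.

Query: 2021-06-26 17:30 UTC
Rule 2/3 (VTS, +08:00): 2021-06-26 17:30 UTC ≤ query < 2021-10-04 06:49 UTC
17·60 + 30 + 480 = 1530 min
1530 = 1·1440 + 90; 90 = 1·60 + 30 → 01:30, 2021-06-26 + 1 day = 2021-06-27
→ 2021-06-27 01:30 VTS

2021-06-27 01:30 VTS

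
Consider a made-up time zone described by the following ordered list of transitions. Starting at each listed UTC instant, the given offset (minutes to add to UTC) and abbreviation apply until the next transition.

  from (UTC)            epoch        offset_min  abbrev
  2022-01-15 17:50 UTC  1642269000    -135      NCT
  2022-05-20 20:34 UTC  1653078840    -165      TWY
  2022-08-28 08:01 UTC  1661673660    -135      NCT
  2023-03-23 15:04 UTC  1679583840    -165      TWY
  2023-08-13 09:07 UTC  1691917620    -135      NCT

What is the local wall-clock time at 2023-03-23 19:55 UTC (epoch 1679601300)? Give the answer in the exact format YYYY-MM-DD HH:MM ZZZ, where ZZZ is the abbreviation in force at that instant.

Query: 2023-03-23 19:55 UTC
Rule 4/5 (TWY, -02:45): 2023-03-23 15:04 UTC ≤ query < 2023-08-13 09:07 UTC
19·60 + 55 - 165 = 1030 min
1030 = 0·1440 + 1030; 1030 = 17·60 + 10 → 17:10, same day
→ 2023-03-23 17:10 TWY

2023-03-23 17:10 TWY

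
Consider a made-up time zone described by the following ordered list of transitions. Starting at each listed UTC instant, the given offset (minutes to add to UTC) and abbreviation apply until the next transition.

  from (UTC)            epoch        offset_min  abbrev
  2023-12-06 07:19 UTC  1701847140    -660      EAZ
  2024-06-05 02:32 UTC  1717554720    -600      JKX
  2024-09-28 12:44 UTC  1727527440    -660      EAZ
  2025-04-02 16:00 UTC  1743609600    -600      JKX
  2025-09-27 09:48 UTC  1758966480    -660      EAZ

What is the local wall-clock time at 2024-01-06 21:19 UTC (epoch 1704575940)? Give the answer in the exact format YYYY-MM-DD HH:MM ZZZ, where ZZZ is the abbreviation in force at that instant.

2024-01-06 10:19 EAZ

Query: 2024-01-06 21:19 UTC
Rule 1/5 (EAZ, -11:00): 2023-12-06 07:19 UTC ≤ query < 2024-06-05 02:32 UTC
21·60 + 19 - 660 = 619 min
619 = 0·1440 + 619; 619 = 10·60 + 19 → 10:19, same day
→ 2024-01-06 10:19 EAZ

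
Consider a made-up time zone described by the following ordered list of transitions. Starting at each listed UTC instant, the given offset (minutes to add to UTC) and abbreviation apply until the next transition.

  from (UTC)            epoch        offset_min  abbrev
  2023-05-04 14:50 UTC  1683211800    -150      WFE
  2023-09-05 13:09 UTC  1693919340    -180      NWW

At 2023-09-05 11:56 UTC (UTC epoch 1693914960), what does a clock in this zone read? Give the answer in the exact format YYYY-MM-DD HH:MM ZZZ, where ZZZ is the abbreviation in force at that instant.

2023-09-05 09:26 WFE

Query: 2023-09-05 11:56 UTC
Rule 1/2 (WFE, -02:30): 2023-05-04 14:50 UTC ≤ query < 2023-09-05 13:09 UTC
11·60 + 56 - 150 = 566 min
566 = 0·1440 + 566; 566 = 9·60 + 26 → 09:26, same day
→ 2023-09-05 09:26 WFE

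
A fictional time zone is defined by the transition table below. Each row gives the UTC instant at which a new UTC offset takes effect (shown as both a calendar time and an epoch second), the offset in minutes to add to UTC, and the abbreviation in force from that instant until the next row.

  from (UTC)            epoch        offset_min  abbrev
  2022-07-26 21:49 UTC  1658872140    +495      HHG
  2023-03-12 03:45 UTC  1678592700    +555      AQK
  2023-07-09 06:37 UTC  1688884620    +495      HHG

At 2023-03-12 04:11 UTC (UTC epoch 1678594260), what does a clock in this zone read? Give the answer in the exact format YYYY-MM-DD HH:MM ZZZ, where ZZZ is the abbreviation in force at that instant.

2023-03-12 13:26 AQK

Query: 2023-03-12 04:11 UTC
Rule 2/3 (AQK, +09:15): 2023-03-12 03:45 UTC ≤ query < 2023-07-09 06:37 UTC
4·60 + 11 + 555 = 806 min
806 = 0·1440 + 806; 806 = 13·60 + 26 → 13:26, same day
→ 2023-03-12 13:26 AQK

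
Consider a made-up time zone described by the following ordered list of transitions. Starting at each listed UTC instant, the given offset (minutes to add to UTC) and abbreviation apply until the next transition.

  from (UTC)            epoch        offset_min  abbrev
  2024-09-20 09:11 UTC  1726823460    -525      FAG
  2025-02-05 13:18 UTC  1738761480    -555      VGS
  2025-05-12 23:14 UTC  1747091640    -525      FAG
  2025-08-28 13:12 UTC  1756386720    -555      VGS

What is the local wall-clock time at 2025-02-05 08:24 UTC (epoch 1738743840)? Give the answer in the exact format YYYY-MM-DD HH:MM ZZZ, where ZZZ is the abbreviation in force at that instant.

Query: 2025-02-05 08:24 UTC
Rule 1/4 (FAG, -08:45): 2024-09-20 09:11 UTC ≤ query < 2025-02-05 13:18 UTC
8·60 + 24 - 525 = -21 min
-21 = -1·1440 + 1419; 1419 = 23·60 + 39 → 23:39, 2025-02-05 - 1 day = 2025-02-04
→ 2025-02-04 23:39 FAG

2025-02-04 23:39 FAG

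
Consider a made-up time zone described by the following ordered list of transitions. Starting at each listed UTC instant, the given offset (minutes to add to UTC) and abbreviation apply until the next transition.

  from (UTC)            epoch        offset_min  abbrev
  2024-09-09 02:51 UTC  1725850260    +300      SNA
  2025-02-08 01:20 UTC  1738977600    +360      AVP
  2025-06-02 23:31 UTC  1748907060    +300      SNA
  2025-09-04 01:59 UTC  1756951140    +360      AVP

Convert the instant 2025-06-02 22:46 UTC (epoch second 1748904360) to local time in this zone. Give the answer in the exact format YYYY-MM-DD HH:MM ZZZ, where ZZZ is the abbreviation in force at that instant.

Query: 2025-06-02 22:46 UTC
Rule 2/4 (AVP, +06:00): 2025-02-08 01:20 UTC ≤ query < 2025-06-02 23:31 UTC
22·60 + 46 + 360 = 1726 min
1726 = 1·1440 + 286; 286 = 4·60 + 46 → 04:46, 2025-06-02 + 1 day = 2025-06-03
→ 2025-06-03 04:46 AVP

2025-06-03 04:46 AVP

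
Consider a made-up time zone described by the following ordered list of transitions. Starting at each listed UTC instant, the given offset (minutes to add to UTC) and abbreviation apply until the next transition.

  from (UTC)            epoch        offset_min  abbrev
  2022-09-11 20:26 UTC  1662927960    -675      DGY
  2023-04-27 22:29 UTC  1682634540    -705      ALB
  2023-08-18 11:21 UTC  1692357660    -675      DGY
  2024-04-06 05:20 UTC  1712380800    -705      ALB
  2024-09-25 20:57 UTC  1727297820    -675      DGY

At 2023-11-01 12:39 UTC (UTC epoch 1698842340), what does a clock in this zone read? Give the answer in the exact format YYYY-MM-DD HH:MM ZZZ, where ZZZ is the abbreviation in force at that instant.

2023-11-01 01:24 DGY

Query: 2023-11-01 12:39 UTC
Rule 3/5 (DGY, -11:15): 2023-08-18 11:21 UTC ≤ query < 2024-04-06 05:20 UTC
12·60 + 39 - 675 = 84 min
84 = 0·1440 + 84; 84 = 1·60 + 24 → 01:24, same day
→ 2023-11-01 01:24 DGY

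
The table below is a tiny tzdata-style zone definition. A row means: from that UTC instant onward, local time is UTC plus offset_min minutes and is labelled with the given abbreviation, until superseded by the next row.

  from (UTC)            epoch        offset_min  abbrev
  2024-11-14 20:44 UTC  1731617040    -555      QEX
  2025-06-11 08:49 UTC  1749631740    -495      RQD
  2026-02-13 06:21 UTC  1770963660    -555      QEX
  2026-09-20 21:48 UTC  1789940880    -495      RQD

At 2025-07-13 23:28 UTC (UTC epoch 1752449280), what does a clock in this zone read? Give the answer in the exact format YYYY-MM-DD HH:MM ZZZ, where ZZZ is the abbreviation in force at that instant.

Query: 2025-07-13 23:28 UTC
Rule 2/4 (RQD, -08:15): 2025-06-11 08:49 UTC ≤ query < 2026-02-13 06:21 UTC
23·60 + 28 - 495 = 913 min
913 = 0·1440 + 913; 913 = 15·60 + 13 → 15:13, same day
→ 2025-07-13 15:13 RQD

2025-07-13 15:13 RQD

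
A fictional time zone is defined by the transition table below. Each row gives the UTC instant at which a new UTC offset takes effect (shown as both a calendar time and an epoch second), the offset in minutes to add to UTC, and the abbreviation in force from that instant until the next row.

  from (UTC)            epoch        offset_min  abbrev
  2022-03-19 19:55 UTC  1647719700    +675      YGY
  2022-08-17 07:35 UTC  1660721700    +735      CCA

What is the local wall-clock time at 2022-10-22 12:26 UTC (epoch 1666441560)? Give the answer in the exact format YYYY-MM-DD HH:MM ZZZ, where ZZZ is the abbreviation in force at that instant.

2022-10-23 00:41 CCA

Query: 2022-10-22 12:26 UTC
Rule 2/2 (CCA, +12:15): 2022-08-17 07:35 UTC ≤ query < +∞
12·60 + 26 + 735 = 1481 min
1481 = 1·1440 + 41; 41 = 0·60 + 41 → 00:41, 2022-10-22 + 1 day = 2022-10-23
→ 2022-10-23 00:41 CCA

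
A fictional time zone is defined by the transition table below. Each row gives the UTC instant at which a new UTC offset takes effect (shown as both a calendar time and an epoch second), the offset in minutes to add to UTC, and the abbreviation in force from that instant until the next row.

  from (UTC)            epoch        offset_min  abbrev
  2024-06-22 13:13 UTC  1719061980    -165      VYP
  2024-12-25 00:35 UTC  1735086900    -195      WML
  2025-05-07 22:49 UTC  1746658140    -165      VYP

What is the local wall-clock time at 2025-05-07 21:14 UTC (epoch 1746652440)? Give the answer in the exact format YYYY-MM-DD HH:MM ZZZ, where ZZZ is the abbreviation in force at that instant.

2025-05-07 17:59 WML

Query: 2025-05-07 21:14 UTC
Rule 2/3 (WML, -03:15): 2024-12-25 00:35 UTC ≤ query < 2025-05-07 22:49 UTC
21·60 + 14 - 195 = 1079 min
1079 = 0·1440 + 1079; 1079 = 17·60 + 59 → 17:59, same day
→ 2025-05-07 17:59 WML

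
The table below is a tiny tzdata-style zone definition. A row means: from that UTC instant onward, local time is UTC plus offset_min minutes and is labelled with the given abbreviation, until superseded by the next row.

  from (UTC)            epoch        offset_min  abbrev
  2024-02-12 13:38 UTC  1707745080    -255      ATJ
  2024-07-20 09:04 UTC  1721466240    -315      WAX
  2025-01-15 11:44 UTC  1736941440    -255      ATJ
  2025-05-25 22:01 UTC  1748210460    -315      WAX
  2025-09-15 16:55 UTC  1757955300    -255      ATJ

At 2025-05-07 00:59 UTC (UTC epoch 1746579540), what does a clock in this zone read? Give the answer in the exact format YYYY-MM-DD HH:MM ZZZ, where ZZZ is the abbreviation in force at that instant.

Query: 2025-05-07 00:59 UTC
Rule 3/5 (ATJ, -04:15): 2025-01-15 11:44 UTC ≤ query < 2025-05-25 22:01 UTC
0·60 + 59 - 255 = -196 min
-196 = -1·1440 + 1244; 1244 = 20·60 + 44 → 20:44, 2025-05-07 - 1 day = 2025-05-06
→ 2025-05-06 20:44 ATJ

2025-05-06 20:44 ATJ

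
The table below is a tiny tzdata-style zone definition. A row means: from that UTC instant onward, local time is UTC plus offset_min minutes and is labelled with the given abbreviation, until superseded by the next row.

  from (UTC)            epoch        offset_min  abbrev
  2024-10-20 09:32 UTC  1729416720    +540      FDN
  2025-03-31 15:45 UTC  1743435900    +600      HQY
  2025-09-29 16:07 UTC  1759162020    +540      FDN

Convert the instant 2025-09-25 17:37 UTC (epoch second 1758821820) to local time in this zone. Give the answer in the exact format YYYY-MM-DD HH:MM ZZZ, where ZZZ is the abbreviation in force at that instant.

2025-09-26 03:37 HQY

Query: 2025-09-25 17:37 UTC
Rule 2/3 (HQY, +10:00): 2025-03-31 15:45 UTC ≤ query < 2025-09-29 16:07 UTC
17·60 + 37 + 600 = 1657 min
1657 = 1·1440 + 217; 217 = 3·60 + 37 → 03:37, 2025-09-25 + 1 day = 2025-09-26
→ 2025-09-26 03:37 HQY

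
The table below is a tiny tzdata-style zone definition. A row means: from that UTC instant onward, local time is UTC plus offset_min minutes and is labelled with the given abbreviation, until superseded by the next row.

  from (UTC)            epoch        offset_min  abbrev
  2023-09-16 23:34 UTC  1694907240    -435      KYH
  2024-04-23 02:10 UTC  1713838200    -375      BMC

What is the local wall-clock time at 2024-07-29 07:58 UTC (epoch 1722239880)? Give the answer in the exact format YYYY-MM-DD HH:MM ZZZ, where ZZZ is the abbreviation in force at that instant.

2024-07-29 01:43 BMC

Query: 2024-07-29 07:58 UTC
Rule 2/2 (BMC, -06:15): 2024-04-23 02:10 UTC ≤ query < +∞
7·60 + 58 - 375 = 103 min
103 = 0·1440 + 103; 103 = 1·60 + 43 → 01:43, same day
→ 2024-07-29 01:43 BMC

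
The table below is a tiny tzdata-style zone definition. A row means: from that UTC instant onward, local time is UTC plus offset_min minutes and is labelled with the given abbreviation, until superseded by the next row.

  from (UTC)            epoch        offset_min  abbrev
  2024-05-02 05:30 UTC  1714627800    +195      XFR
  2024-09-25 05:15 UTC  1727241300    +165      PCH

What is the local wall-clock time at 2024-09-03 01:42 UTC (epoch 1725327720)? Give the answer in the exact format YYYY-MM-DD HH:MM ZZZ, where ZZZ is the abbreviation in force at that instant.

Query: 2024-09-03 01:42 UTC
Rule 1/2 (XFR, +03:15): 2024-05-02 05:30 UTC ≤ query < 2024-09-25 05:15 UTC
1·60 + 42 + 195 = 297 min
297 = 0·1440 + 297; 297 = 4·60 + 57 → 04:57, same day
→ 2024-09-03 04:57 XFR

2024-09-03 04:57 XFR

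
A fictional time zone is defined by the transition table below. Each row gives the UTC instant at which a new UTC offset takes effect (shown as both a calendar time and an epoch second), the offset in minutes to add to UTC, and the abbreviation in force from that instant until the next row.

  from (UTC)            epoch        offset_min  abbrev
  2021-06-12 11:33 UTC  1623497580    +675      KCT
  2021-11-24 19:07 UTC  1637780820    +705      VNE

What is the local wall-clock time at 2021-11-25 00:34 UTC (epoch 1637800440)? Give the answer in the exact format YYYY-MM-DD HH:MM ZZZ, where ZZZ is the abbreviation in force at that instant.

Query: 2021-11-25 00:34 UTC
Rule 2/2 (VNE, +11:45): 2021-11-24 19:07 UTC ≤ query < +∞
0·60 + 34 + 705 = 739 min
739 = 0·1440 + 739; 739 = 12·60 + 19 → 12:19, same day
→ 2021-11-25 12:19 VNE

2021-11-25 12:19 VNE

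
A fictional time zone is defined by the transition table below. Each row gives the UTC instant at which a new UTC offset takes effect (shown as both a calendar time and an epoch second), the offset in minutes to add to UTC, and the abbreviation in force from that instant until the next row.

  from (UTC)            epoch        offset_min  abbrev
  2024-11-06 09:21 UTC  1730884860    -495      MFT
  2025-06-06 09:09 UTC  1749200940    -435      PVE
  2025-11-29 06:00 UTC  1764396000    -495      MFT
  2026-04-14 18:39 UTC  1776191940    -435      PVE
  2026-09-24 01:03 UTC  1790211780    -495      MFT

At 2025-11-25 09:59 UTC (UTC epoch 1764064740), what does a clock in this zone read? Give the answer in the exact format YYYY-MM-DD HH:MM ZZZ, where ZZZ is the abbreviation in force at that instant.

2025-11-25 02:44 PVE

Query: 2025-11-25 09:59 UTC
Rule 2/5 (PVE, -07:15): 2025-06-06 09:09 UTC ≤ query < 2025-11-29 06:00 UTC
9·60 + 59 - 435 = 164 min
164 = 0·1440 + 164; 164 = 2·60 + 44 → 02:44, same day
→ 2025-11-25 02:44 PVE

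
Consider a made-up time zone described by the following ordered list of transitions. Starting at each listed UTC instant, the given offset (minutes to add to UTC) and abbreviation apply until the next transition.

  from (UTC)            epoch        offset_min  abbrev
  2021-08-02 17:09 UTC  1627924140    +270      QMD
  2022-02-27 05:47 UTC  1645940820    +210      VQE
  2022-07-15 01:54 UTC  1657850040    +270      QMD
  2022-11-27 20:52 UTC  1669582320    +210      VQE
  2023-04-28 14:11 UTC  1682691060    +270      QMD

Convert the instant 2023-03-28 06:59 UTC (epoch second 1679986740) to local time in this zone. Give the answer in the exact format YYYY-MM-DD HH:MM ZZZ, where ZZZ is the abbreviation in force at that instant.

2023-03-28 10:29 VQE

Query: 2023-03-28 06:59 UTC
Rule 4/5 (VQE, +03:30): 2022-11-27 20:52 UTC ≤ query < 2023-04-28 14:11 UTC
6·60 + 59 + 210 = 629 min
629 = 0·1440 + 629; 629 = 10·60 + 29 → 10:29, same day
→ 2023-03-28 10:29 VQE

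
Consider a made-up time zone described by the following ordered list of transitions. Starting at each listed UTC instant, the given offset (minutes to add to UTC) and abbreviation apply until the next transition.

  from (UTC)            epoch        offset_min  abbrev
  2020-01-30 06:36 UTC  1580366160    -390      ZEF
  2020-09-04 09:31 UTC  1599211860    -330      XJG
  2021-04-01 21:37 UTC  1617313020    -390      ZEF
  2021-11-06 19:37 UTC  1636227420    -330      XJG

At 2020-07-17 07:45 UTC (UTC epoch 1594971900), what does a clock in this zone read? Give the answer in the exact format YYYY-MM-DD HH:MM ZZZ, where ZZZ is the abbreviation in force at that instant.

Query: 2020-07-17 07:45 UTC
Rule 1/4 (ZEF, -06:30): 2020-01-30 06:36 UTC ≤ query < 2020-09-04 09:31 UTC
7·60 + 45 - 390 = 75 min
75 = 0·1440 + 75; 75 = 1·60 + 15 → 01:15, same day
→ 2020-07-17 01:15 ZEF

2020-07-17 01:15 ZEF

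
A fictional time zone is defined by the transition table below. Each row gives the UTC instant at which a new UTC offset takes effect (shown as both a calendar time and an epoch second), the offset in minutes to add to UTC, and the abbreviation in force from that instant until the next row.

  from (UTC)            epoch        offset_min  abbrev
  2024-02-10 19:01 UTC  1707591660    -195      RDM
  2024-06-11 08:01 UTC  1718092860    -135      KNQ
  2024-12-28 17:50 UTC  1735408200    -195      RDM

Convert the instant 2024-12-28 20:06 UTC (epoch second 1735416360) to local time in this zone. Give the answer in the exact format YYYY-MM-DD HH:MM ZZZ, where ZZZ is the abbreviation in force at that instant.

2024-12-28 16:51 RDM

Query: 2024-12-28 20:06 UTC
Rule 3/3 (RDM, -03:15): 2024-12-28 17:50 UTC ≤ query < +∞
20·60 + 6 - 195 = 1011 min
1011 = 0·1440 + 1011; 1011 = 16·60 + 51 → 16:51, same day
→ 2024-12-28 16:51 RDM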